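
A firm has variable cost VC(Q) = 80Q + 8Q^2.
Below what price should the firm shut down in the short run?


AVC(Q) = VC(Q)/Q = 80 + 8Q
AVC is increasing in Q, so minimum AVC is at Q -> 0+.
Min AVC = 80
The firm should shut down if P < 80.

80


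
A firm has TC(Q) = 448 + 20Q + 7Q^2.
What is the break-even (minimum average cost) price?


AC(Q) = 448/Q + 20 + 7Q
To minimize: dAC/dQ = -448/Q^2 + 7 = 0
Q^2 = 448/7 = 64
Q* = 8
Min AC = 448/8 + 20 + 7*8
Min AC = 56 + 20 + 56 = 132

132


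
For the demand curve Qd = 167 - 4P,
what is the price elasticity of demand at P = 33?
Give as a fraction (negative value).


dQ/dP = -4
At P = 33: Q = 167 - 4*33 = 35
E = (dQ/dP)(P/Q) = (-4)(33/35) = -132/35

-132/35


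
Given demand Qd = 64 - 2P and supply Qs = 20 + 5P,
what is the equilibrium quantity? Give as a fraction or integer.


First find equilibrium price:
64 - 2P = 20 + 5P
P* = 44/7 = 44/7
Then substitute into demand:
Q* = 64 - 2 * 44/7 = 360/7

360/7


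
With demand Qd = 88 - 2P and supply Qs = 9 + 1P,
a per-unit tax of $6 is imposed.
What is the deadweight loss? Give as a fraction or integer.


Pre-tax equilibrium quantity: Q* = 106/3
Post-tax equilibrium quantity: Q_tax = 94/3
Reduction in quantity: Q* - Q_tax = 4
DWL = (1/2) * tax * (Q* - Q_tax)
DWL = (1/2) * 6 * 4 = 12

12


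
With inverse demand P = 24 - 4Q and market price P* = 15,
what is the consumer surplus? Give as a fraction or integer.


Maximum willingness to pay (at Q=0): P_max = 24
Quantity demanded at P* = 15:
Q* = (24 - 15)/4 = 9/4
CS = (1/2) * Q* * (P_max - P*)
CS = (1/2) * 9/4 * (24 - 15)
CS = (1/2) * 9/4 * 9 = 81/8

81/8


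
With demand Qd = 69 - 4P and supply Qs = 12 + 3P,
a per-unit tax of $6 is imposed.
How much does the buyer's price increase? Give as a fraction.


With a per-unit tax, the buyer's price increase depends on relative slopes.
Supply slope: d = 3, Demand slope: b = 4
Buyer's price increase = d * tax / (b + d)
= 3 * 6 / (4 + 3)
= 18 / 7 = 18/7

18/7


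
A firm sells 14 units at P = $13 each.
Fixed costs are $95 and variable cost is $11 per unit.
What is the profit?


Total Revenue = P * Q = 13 * 14 = $182
Total Cost = FC + VC*Q = 95 + 11*14 = $249
Profit = TR - TC = 182 - 249 = $-67

$-67


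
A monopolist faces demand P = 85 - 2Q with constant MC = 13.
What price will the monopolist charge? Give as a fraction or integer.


MR = 85 - 4Q
Set MR = MC: 85 - 4Q = 13
Q* = 18
Substitute into demand:
P* = 85 - 2*18 = 49

49


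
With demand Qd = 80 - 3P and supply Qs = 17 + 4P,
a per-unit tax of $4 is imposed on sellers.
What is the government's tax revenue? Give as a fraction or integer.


With tax on sellers, new supply: Qs' = 17 + 4(P - 4)
= 1 + 4P
New equilibrium quantity:
Q_new = 323/7
Tax revenue = tax * Q_new = 4 * 323/7 = 1292/7

1292/7


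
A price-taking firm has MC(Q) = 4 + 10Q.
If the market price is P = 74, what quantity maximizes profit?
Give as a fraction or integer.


In perfect competition, profit is maximized where P = MC.
74 = 4 + 10Q
70 = 10Q
Q* = 70/10 = 7

7


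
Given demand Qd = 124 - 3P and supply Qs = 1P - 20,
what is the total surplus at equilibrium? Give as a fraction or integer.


Find equilibrium: 124 - 3P = 1P - 20
124 + 20 = 4P
P* = 144/4 = 36
Q* = 1*36 - 20 = 16
Inverse demand: P = 124/3 - Q/3, so P_max = 124/3
Inverse supply: P = 20 + Q/1, so P_min = 20
CS = (1/2) * 16 * (124/3 - 36) = 128/3
PS = (1/2) * 16 * (36 - 20) = 128
TS = CS + PS = 128/3 + 128 = 512/3

512/3


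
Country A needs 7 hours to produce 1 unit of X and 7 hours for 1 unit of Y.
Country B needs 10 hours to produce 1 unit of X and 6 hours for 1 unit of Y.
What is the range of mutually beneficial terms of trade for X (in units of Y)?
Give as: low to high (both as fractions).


Opportunity cost of X for Country A = hours_X / hours_Y = 7/7 = 1 units of Y
Opportunity cost of X for Country B = hours_X / hours_Y = 10/6 = 5/3 units of Y
Terms of trade must be between the two opportunity costs.
Range: 1 to 5/3

1 to 5/3


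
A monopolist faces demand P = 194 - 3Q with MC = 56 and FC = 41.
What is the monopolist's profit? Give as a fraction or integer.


MR = MC: 194 - 6Q = 56
Q* = 23
P* = 194 - 3*23 = 125
Profit = (P* - MC)*Q* - FC
= (125 - 56)*23 - 41
= 69*23 - 41
= 1587 - 41 = 1546

1546


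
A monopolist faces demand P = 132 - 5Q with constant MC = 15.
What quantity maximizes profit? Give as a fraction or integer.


TR = P*Q = (132 - 5Q)Q = 132Q - 5Q^2
MR = dTR/dQ = 132 - 10Q
Set MR = MC:
132 - 10Q = 15
117 = 10Q
Q* = 117/10 = 117/10

117/10


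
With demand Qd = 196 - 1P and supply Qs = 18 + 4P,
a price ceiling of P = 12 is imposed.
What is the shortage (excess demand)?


At P = 12:
Qd = 196 - 1*12 = 184
Qs = 18 + 4*12 = 66
Shortage = Qd - Qs = 184 - 66 = 118

118


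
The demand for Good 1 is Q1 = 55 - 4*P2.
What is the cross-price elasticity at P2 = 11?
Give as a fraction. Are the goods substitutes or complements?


dQ1/dP2 = -4
At P2 = 11: Q1 = 55 - 4*11 = 11
Exy = (dQ1/dP2)(P2/Q1) = -4 * 11 / 11 = -4
Since Exy < 0, the goods are complements.

-4 (complements)


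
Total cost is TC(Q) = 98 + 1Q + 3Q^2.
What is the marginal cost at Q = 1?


MC = dTC/dQ = 1 + 2*3*Q
At Q = 1:
MC = 1 + 6*1
MC = 1 + 6 = 7

7


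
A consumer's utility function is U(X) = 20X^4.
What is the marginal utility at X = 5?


MU = dU/dX = 20*4*X^(4-1)
MU = 80*X^3
At X = 5:
MU = 80 * 5^3
MU = 80 * 125 = 10000

10000


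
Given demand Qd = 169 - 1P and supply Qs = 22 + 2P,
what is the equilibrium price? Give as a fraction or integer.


At equilibrium, Qd = Qs.
169 - 1P = 22 + 2P
169 - 22 = 1P + 2P
147 = 3P
P* = 147/3 = 49

49


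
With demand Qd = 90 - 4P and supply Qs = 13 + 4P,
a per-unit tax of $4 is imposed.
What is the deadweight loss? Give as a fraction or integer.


Pre-tax equilibrium quantity: Q* = 103/2
Post-tax equilibrium quantity: Q_tax = 87/2
Reduction in quantity: Q* - Q_tax = 8
DWL = (1/2) * tax * (Q* - Q_tax)
DWL = (1/2) * 4 * 8 = 16

16


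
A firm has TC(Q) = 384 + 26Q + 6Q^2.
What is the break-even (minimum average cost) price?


AC(Q) = 384/Q + 26 + 6Q
To minimize: dAC/dQ = -384/Q^2 + 6 = 0
Q^2 = 384/6 = 64
Q* = 8
Min AC = 384/8 + 26 + 6*8
Min AC = 48 + 26 + 48 = 122

122


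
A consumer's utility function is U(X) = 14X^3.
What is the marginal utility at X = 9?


MU = dU/dX = 14*3*X^(3-1)
MU = 42*X^2
At X = 9:
MU = 42 * 9^2
MU = 42 * 81 = 3402

3402


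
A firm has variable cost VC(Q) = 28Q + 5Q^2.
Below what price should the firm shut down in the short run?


AVC(Q) = VC(Q)/Q = 28 + 5Q
AVC is increasing in Q, so minimum AVC is at Q -> 0+.
Min AVC = 28
The firm should shut down if P < 28.

28


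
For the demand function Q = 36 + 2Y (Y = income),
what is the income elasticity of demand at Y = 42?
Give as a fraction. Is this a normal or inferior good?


dQ/dY = 2
At Y = 42: Q = 36 + 2*42 = 120
Ey = (dQ/dY)(Y/Q) = 2 * 42 / 120 = 7/10
Since Ey > 0, this is a normal good.

7/10 (normal good)


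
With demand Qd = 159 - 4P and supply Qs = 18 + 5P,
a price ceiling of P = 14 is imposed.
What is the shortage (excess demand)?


At P = 14:
Qd = 159 - 4*14 = 103
Qs = 18 + 5*14 = 88
Shortage = Qd - Qs = 103 - 88 = 15

15


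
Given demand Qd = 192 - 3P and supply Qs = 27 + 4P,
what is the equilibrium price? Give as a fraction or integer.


At equilibrium, Qd = Qs.
192 - 3P = 27 + 4P
192 - 27 = 3P + 4P
165 = 7P
P* = 165/7 = 165/7

165/7


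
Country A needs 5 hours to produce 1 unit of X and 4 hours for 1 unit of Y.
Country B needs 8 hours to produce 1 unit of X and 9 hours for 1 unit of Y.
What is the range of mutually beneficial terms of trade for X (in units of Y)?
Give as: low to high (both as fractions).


Opportunity cost of X for Country A = hours_X / hours_Y = 5/4 = 5/4 units of Y
Opportunity cost of X for Country B = hours_X / hours_Y = 8/9 = 8/9 units of Y
Terms of trade must be between the two opportunity costs.
Range: 8/9 to 5/4

8/9 to 5/4


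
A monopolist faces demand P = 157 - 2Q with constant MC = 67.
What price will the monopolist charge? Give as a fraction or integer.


MR = 157 - 4Q
Set MR = MC: 157 - 4Q = 67
Q* = 45/2
Substitute into demand:
P* = 157 - 2*45/2 = 112

112


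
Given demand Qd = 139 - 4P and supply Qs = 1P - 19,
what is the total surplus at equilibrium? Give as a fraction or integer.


Find equilibrium: 139 - 4P = 1P - 19
139 + 19 = 5P
P* = 158/5 = 158/5
Q* = 1*158/5 - 19 = 63/5
Inverse demand: P = 139/4 - Q/4, so P_max = 139/4
Inverse supply: P = 19 + Q/1, so P_min = 19
CS = (1/2) * 63/5 * (139/4 - 158/5) = 3969/200
PS = (1/2) * 63/5 * (158/5 - 19) = 3969/50
TS = CS + PS = 3969/200 + 3969/50 = 3969/40

3969/40


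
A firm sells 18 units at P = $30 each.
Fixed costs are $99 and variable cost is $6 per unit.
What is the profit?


Total Revenue = P * Q = 30 * 18 = $540
Total Cost = FC + VC*Q = 99 + 6*18 = $207
Profit = TR - TC = 540 - 207 = $333

$333


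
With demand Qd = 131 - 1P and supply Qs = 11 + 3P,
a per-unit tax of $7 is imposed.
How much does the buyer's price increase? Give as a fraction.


With a per-unit tax, the buyer's price increase depends on relative slopes.
Supply slope: d = 3, Demand slope: b = 1
Buyer's price increase = d * tax / (b + d)
= 3 * 7 / (1 + 3)
= 21 / 4 = 21/4

21/4


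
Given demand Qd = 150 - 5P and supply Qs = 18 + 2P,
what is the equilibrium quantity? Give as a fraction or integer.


First find equilibrium price:
150 - 5P = 18 + 2P
P* = 132/7 = 132/7
Then substitute into demand:
Q* = 150 - 5 * 132/7 = 390/7

390/7


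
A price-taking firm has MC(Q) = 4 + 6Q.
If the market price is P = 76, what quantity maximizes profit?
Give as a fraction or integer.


In perfect competition, profit is maximized where P = MC.
76 = 4 + 6Q
72 = 6Q
Q* = 72/6 = 12

12


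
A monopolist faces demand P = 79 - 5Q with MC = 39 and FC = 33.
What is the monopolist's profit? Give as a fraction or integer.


MR = MC: 79 - 10Q = 39
Q* = 4
P* = 79 - 5*4 = 59
Profit = (P* - MC)*Q* - FC
= (59 - 39)*4 - 33
= 20*4 - 33
= 80 - 33 = 47

47


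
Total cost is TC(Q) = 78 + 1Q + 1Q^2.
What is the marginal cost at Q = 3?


MC = dTC/dQ = 1 + 2*1*Q
At Q = 3:
MC = 1 + 2*3
MC = 1 + 6 = 7

7


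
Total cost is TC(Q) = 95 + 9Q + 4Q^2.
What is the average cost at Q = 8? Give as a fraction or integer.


TC(8) = 95 + 9*8 + 4*8^2
TC(8) = 95 + 72 + 256 = 423
AC = TC/Q = 423/8 = 423/8

423/8


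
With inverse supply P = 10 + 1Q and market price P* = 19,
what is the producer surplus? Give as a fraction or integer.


Minimum supply price (at Q=0): P_min = 10
Quantity supplied at P* = 19:
Q* = (19 - 10)/1 = 9
PS = (1/2) * Q* * (P* - P_min)
PS = (1/2) * 9 * (19 - 10)
PS = (1/2) * 9 * 9 = 81/2

81/2


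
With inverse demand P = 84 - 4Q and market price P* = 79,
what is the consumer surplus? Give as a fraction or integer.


Maximum willingness to pay (at Q=0): P_max = 84
Quantity demanded at P* = 79:
Q* = (84 - 79)/4 = 5/4
CS = (1/2) * Q* * (P_max - P*)
CS = (1/2) * 5/4 * (84 - 79)
CS = (1/2) * 5/4 * 5 = 25/8

25/8


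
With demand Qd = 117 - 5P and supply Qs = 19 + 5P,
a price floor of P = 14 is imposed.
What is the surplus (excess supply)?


At P = 14:
Qd = 117 - 5*14 = 47
Qs = 19 + 5*14 = 89
Surplus = Qs - Qd = 89 - 47 = 42

42


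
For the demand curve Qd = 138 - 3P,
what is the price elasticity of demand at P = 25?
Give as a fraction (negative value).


dQ/dP = -3
At P = 25: Q = 138 - 3*25 = 63
E = (dQ/dP)(P/Q) = (-3)(25/63) = -25/21

-25/21


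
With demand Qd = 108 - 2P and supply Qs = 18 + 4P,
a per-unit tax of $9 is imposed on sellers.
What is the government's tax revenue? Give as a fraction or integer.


With tax on sellers, new supply: Qs' = 18 + 4(P - 9)
= 4P - 18
New equilibrium quantity:
Q_new = 66
Tax revenue = tax * Q_new = 9 * 66 = 594

594


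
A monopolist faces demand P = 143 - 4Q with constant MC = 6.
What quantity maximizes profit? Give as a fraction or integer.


TR = P*Q = (143 - 4Q)Q = 143Q - 4Q^2
MR = dTR/dQ = 143 - 8Q
Set MR = MC:
143 - 8Q = 6
137 = 8Q
Q* = 137/8 = 137/8

137/8


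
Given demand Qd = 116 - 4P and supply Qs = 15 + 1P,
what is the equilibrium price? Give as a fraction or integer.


At equilibrium, Qd = Qs.
116 - 4P = 15 + 1P
116 - 15 = 4P + 1P
101 = 5P
P* = 101/5 = 101/5

101/5


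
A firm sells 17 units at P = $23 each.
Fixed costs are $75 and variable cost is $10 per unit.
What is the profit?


Total Revenue = P * Q = 23 * 17 = $391
Total Cost = FC + VC*Q = 75 + 10*17 = $245
Profit = TR - TC = 391 - 245 = $146

$146


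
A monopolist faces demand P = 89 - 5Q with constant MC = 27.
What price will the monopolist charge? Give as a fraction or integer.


MR = 89 - 10Q
Set MR = MC: 89 - 10Q = 27
Q* = 31/5
Substitute into demand:
P* = 89 - 5*31/5 = 58

58


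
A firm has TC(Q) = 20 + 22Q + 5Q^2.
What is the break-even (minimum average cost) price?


AC(Q) = 20/Q + 22 + 5Q
To minimize: dAC/dQ = -20/Q^2 + 5 = 0
Q^2 = 20/5 = 4
Q* = 2
Min AC = 20/2 + 22 + 5*2
Min AC = 10 + 22 + 10 = 42

42


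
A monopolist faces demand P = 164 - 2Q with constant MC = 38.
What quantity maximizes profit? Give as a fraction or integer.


TR = P*Q = (164 - 2Q)Q = 164Q - 2Q^2
MR = dTR/dQ = 164 - 4Q
Set MR = MC:
164 - 4Q = 38
126 = 4Q
Q* = 126/4 = 63/2

63/2


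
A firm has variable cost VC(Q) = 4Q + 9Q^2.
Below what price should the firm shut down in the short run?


AVC(Q) = VC(Q)/Q = 4 + 9Q
AVC is increasing in Q, so minimum AVC is at Q -> 0+.
Min AVC = 4
The firm should shut down if P < 4.

4


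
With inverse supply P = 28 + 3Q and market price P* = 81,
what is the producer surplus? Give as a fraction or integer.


Minimum supply price (at Q=0): P_min = 28
Quantity supplied at P* = 81:
Q* = (81 - 28)/3 = 53/3
PS = (1/2) * Q* * (P* - P_min)
PS = (1/2) * 53/3 * (81 - 28)
PS = (1/2) * 53/3 * 53 = 2809/6

2809/6


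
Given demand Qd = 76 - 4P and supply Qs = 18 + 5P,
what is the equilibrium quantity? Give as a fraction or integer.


First find equilibrium price:
76 - 4P = 18 + 5P
P* = 58/9 = 58/9
Then substitute into demand:
Q* = 76 - 4 * 58/9 = 452/9

452/9


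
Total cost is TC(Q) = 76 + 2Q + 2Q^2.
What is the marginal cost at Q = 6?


MC = dTC/dQ = 2 + 2*2*Q
At Q = 6:
MC = 2 + 4*6
MC = 2 + 24 = 26

26


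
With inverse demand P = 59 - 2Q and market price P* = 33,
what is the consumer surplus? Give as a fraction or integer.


Maximum willingness to pay (at Q=0): P_max = 59
Quantity demanded at P* = 33:
Q* = (59 - 33)/2 = 13
CS = (1/2) * Q* * (P_max - P*)
CS = (1/2) * 13 * (59 - 33)
CS = (1/2) * 13 * 26 = 169

169


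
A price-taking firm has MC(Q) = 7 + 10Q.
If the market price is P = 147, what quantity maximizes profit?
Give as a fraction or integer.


In perfect competition, profit is maximized where P = MC.
147 = 7 + 10Q
140 = 10Q
Q* = 140/10 = 14

14


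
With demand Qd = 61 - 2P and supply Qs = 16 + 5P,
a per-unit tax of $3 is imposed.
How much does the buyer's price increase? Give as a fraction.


With a per-unit tax, the buyer's price increase depends on relative slopes.
Supply slope: d = 5, Demand slope: b = 2
Buyer's price increase = d * tax / (b + d)
= 5 * 3 / (2 + 5)
= 15 / 7 = 15/7

15/7


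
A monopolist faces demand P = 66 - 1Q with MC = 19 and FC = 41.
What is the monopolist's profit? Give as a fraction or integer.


MR = MC: 66 - 2Q = 19
Q* = 47/2
P* = 66 - 1*47/2 = 85/2
Profit = (P* - MC)*Q* - FC
= (85/2 - 19)*47/2 - 41
= 47/2*47/2 - 41
= 2209/4 - 41 = 2045/4

2045/4


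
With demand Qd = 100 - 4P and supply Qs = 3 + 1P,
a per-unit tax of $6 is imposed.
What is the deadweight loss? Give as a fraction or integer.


Pre-tax equilibrium quantity: Q* = 112/5
Post-tax equilibrium quantity: Q_tax = 88/5
Reduction in quantity: Q* - Q_tax = 24/5
DWL = (1/2) * tax * (Q* - Q_tax)
DWL = (1/2) * 6 * 24/5 = 72/5

72/5


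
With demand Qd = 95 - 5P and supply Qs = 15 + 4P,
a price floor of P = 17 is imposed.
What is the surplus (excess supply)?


At P = 17:
Qd = 95 - 5*17 = 10
Qs = 15 + 4*17 = 83
Surplus = Qs - Qd = 83 - 10 = 73

73


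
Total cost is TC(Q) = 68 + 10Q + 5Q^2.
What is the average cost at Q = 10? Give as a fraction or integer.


TC(10) = 68 + 10*10 + 5*10^2
TC(10) = 68 + 100 + 500 = 668
AC = TC/Q = 668/10 = 334/5

334/5


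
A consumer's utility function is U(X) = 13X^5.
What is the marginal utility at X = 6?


MU = dU/dX = 13*5*X^(5-1)
MU = 65*X^4
At X = 6:
MU = 65 * 6^4
MU = 65 * 1296 = 84240

84240


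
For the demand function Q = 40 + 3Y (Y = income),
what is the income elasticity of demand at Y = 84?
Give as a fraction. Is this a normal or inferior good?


dQ/dY = 3
At Y = 84: Q = 40 + 3*84 = 292
Ey = (dQ/dY)(Y/Q) = 3 * 84 / 292 = 63/73
Since Ey > 0, this is a normal good.

63/73 (normal good)


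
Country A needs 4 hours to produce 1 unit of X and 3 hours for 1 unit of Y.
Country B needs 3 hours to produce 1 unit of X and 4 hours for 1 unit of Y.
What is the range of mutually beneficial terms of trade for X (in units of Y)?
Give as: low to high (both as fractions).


Opportunity cost of X for Country A = hours_X / hours_Y = 4/3 = 4/3 units of Y
Opportunity cost of X for Country B = hours_X / hours_Y = 3/4 = 3/4 units of Y
Terms of trade must be between the two opportunity costs.
Range: 3/4 to 4/3

3/4 to 4/3


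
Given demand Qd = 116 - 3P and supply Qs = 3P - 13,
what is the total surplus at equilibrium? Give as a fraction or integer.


Find equilibrium: 116 - 3P = 3P - 13
116 + 13 = 6P
P* = 129/6 = 43/2
Q* = 3*43/2 - 13 = 103/2
Inverse demand: P = 116/3 - Q/3, so P_max = 116/3
Inverse supply: P = 13/3 + Q/3, so P_min = 13/3
CS = (1/2) * 103/2 * (116/3 - 43/2) = 10609/24
PS = (1/2) * 103/2 * (43/2 - 13/3) = 10609/24
TS = CS + PS = 10609/24 + 10609/24 = 10609/12

10609/12


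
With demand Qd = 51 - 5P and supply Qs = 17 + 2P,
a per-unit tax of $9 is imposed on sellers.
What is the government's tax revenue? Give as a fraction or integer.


With tax on sellers, new supply: Qs' = 17 + 2(P - 9)
= 2P - 1
New equilibrium quantity:
Q_new = 97/7
Tax revenue = tax * Q_new = 9 * 97/7 = 873/7

873/7


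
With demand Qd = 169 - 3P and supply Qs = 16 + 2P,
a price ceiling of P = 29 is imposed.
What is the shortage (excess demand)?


At P = 29:
Qd = 169 - 3*29 = 82
Qs = 16 + 2*29 = 74
Shortage = Qd - Qs = 82 - 74 = 8

8


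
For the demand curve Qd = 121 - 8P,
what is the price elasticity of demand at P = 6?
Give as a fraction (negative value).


dQ/dP = -8
At P = 6: Q = 121 - 8*6 = 73
E = (dQ/dP)(P/Q) = (-8)(6/73) = -48/73

-48/73


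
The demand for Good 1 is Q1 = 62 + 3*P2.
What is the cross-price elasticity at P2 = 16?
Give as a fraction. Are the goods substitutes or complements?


dQ1/dP2 = 3
At P2 = 16: Q1 = 62 + 3*16 = 110
Exy = (dQ1/dP2)(P2/Q1) = 3 * 16 / 110 = 24/55
Since Exy > 0, the goods are substitutes.

24/55 (substitutes)


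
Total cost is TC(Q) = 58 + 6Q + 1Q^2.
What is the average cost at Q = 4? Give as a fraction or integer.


TC(4) = 58 + 6*4 + 1*4^2
TC(4) = 58 + 24 + 16 = 98
AC = TC/Q = 98/4 = 49/2

49/2


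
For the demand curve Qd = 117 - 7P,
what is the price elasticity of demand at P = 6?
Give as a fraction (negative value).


dQ/dP = -7
At P = 6: Q = 117 - 7*6 = 75
E = (dQ/dP)(P/Q) = (-7)(6/75) = -14/25

-14/25


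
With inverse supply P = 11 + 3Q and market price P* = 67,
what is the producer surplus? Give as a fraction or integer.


Minimum supply price (at Q=0): P_min = 11
Quantity supplied at P* = 67:
Q* = (67 - 11)/3 = 56/3
PS = (1/2) * Q* * (P* - P_min)
PS = (1/2) * 56/3 * (67 - 11)
PS = (1/2) * 56/3 * 56 = 1568/3

1568/3


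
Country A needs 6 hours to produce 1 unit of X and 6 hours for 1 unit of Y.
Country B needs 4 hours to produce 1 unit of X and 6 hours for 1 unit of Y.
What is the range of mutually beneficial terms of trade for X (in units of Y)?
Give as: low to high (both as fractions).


Opportunity cost of X for Country A = hours_X / hours_Y = 6/6 = 1 units of Y
Opportunity cost of X for Country B = hours_X / hours_Y = 4/6 = 2/3 units of Y
Terms of trade must be between the two opportunity costs.
Range: 2/3 to 1

2/3 to 1


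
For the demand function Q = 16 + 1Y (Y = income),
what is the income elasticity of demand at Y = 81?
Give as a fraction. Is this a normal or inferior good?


dQ/dY = 1
At Y = 81: Q = 16 + 1*81 = 97
Ey = (dQ/dY)(Y/Q) = 1 * 81 / 97 = 81/97
Since Ey > 0, this is a normal good.

81/97 (normal good)


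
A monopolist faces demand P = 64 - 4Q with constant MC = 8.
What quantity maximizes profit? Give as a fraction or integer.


TR = P*Q = (64 - 4Q)Q = 64Q - 4Q^2
MR = dTR/dQ = 64 - 8Q
Set MR = MC:
64 - 8Q = 8
56 = 8Q
Q* = 56/8 = 7

7


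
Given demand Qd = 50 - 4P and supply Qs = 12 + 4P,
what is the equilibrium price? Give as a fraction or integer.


At equilibrium, Qd = Qs.
50 - 4P = 12 + 4P
50 - 12 = 4P + 4P
38 = 8P
P* = 38/8 = 19/4

19/4


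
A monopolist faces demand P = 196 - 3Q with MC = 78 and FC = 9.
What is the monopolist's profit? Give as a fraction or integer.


MR = MC: 196 - 6Q = 78
Q* = 59/3
P* = 196 - 3*59/3 = 137
Profit = (P* - MC)*Q* - FC
= (137 - 78)*59/3 - 9
= 59*59/3 - 9
= 3481/3 - 9 = 3454/3

3454/3


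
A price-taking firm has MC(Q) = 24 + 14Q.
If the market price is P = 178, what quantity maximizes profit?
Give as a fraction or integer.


In perfect competition, profit is maximized where P = MC.
178 = 24 + 14Q
154 = 14Q
Q* = 154/14 = 11

11


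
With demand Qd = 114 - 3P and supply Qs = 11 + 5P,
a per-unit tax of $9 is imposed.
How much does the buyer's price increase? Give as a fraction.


With a per-unit tax, the buyer's price increase depends on relative slopes.
Supply slope: d = 5, Demand slope: b = 3
Buyer's price increase = d * tax / (b + d)
= 5 * 9 / (3 + 5)
= 45 / 8 = 45/8

45/8


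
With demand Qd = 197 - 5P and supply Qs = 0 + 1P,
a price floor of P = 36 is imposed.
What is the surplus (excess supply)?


At P = 36:
Qd = 197 - 5*36 = 17
Qs = 0 + 1*36 = 36
Surplus = Qs - Qd = 36 - 17 = 19

19


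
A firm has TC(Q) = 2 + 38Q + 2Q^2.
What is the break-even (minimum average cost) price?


AC(Q) = 2/Q + 38 + 2Q
To minimize: dAC/dQ = -2/Q^2 + 2 = 0
Q^2 = 2/2 = 1
Q* = 1
Min AC = 2/1 + 38 + 2*1
Min AC = 2 + 38 + 2 = 42

42


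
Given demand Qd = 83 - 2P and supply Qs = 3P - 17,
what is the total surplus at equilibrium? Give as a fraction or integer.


Find equilibrium: 83 - 2P = 3P - 17
83 + 17 = 5P
P* = 100/5 = 20
Q* = 3*20 - 17 = 43
Inverse demand: P = 83/2 - Q/2, so P_max = 83/2
Inverse supply: P = 17/3 + Q/3, so P_min = 17/3
CS = (1/2) * 43 * (83/2 - 20) = 1849/4
PS = (1/2) * 43 * (20 - 17/3) = 1849/6
TS = CS + PS = 1849/4 + 1849/6 = 9245/12

9245/12


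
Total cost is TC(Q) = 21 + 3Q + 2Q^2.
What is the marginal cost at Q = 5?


MC = dTC/dQ = 3 + 2*2*Q
At Q = 5:
MC = 3 + 4*5
MC = 3 + 20 = 23

23


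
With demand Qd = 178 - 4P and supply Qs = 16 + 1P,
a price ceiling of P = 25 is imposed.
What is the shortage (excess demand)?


At P = 25:
Qd = 178 - 4*25 = 78
Qs = 16 + 1*25 = 41
Shortage = Qd - Qs = 78 - 41 = 37

37


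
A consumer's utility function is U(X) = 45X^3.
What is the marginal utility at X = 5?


MU = dU/dX = 45*3*X^(3-1)
MU = 135*X^2
At X = 5:
MU = 135 * 5^2
MU = 135 * 25 = 3375

3375


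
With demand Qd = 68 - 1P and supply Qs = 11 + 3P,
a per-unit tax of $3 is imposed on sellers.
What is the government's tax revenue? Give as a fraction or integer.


With tax on sellers, new supply: Qs' = 11 + 3(P - 3)
= 2 + 3P
New equilibrium quantity:
Q_new = 103/2
Tax revenue = tax * Q_new = 3 * 103/2 = 309/2

309/2


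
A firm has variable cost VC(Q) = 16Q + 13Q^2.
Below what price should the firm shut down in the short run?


AVC(Q) = VC(Q)/Q = 16 + 13Q
AVC is increasing in Q, so minimum AVC is at Q -> 0+.
Min AVC = 16
The firm should shut down if P < 16.

16


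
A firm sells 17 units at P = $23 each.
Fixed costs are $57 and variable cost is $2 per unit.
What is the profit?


Total Revenue = P * Q = 23 * 17 = $391
Total Cost = FC + VC*Q = 57 + 2*17 = $91
Profit = TR - TC = 391 - 91 = $300

$300


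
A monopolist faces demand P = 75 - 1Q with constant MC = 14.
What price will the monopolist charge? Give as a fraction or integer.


MR = 75 - 2Q
Set MR = MC: 75 - 2Q = 14
Q* = 61/2
Substitute into demand:
P* = 75 - 1*61/2 = 89/2

89/2


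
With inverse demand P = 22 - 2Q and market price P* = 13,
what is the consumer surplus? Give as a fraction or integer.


Maximum willingness to pay (at Q=0): P_max = 22
Quantity demanded at P* = 13:
Q* = (22 - 13)/2 = 9/2
CS = (1/2) * Q* * (P_max - P*)
CS = (1/2) * 9/2 * (22 - 13)
CS = (1/2) * 9/2 * 9 = 81/4

81/4


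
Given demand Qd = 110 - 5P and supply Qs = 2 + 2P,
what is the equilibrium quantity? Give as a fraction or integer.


First find equilibrium price:
110 - 5P = 2 + 2P
P* = 108/7 = 108/7
Then substitute into demand:
Q* = 110 - 5 * 108/7 = 230/7

230/7


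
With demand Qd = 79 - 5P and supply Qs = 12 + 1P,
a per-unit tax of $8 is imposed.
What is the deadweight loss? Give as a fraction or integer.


Pre-tax equilibrium quantity: Q* = 139/6
Post-tax equilibrium quantity: Q_tax = 33/2
Reduction in quantity: Q* - Q_tax = 20/3
DWL = (1/2) * tax * (Q* - Q_tax)
DWL = (1/2) * 8 * 20/3 = 80/3

80/3


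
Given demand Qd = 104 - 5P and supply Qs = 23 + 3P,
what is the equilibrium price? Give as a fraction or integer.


At equilibrium, Qd = Qs.
104 - 5P = 23 + 3P
104 - 23 = 5P + 3P
81 = 8P
P* = 81/8 = 81/8

81/8


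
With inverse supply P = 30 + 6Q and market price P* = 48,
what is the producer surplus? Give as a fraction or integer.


Minimum supply price (at Q=0): P_min = 30
Quantity supplied at P* = 48:
Q* = (48 - 30)/6 = 3
PS = (1/2) * Q* * (P* - P_min)
PS = (1/2) * 3 * (48 - 30)
PS = (1/2) * 3 * 18 = 27

27


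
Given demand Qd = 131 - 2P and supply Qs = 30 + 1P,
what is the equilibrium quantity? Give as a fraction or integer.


First find equilibrium price:
131 - 2P = 30 + 1P
P* = 101/3 = 101/3
Then substitute into demand:
Q* = 131 - 2 * 101/3 = 191/3

191/3


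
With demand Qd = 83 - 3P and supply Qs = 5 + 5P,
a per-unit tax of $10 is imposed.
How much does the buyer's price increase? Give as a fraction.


With a per-unit tax, the buyer's price increase depends on relative slopes.
Supply slope: d = 5, Demand slope: b = 3
Buyer's price increase = d * tax / (b + d)
= 5 * 10 / (3 + 5)
= 50 / 8 = 25/4

25/4


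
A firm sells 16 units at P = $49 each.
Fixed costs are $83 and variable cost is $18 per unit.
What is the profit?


Total Revenue = P * Q = 49 * 16 = $784
Total Cost = FC + VC*Q = 83 + 18*16 = $371
Profit = TR - TC = 784 - 371 = $413

$413


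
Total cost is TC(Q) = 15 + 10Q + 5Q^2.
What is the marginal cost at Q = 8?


MC = dTC/dQ = 10 + 2*5*Q
At Q = 8:
MC = 10 + 10*8
MC = 10 + 80 = 90

90


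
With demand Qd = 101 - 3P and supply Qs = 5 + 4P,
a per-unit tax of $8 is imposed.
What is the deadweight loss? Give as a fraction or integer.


Pre-tax equilibrium quantity: Q* = 419/7
Post-tax equilibrium quantity: Q_tax = 323/7
Reduction in quantity: Q* - Q_tax = 96/7
DWL = (1/2) * tax * (Q* - Q_tax)
DWL = (1/2) * 8 * 96/7 = 384/7

384/7


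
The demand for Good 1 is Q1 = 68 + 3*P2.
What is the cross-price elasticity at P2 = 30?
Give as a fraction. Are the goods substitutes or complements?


dQ1/dP2 = 3
At P2 = 30: Q1 = 68 + 3*30 = 158
Exy = (dQ1/dP2)(P2/Q1) = 3 * 30 / 158 = 45/79
Since Exy > 0, the goods are substitutes.

45/79 (substitutes)


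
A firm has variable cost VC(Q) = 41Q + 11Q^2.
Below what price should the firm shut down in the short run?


AVC(Q) = VC(Q)/Q = 41 + 11Q
AVC is increasing in Q, so minimum AVC is at Q -> 0+.
Min AVC = 41
The firm should shut down if P < 41.

41


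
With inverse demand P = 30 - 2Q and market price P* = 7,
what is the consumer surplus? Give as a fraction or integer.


Maximum willingness to pay (at Q=0): P_max = 30
Quantity demanded at P* = 7:
Q* = (30 - 7)/2 = 23/2
CS = (1/2) * Q* * (P_max - P*)
CS = (1/2) * 23/2 * (30 - 7)
CS = (1/2) * 23/2 * 23 = 529/4

529/4


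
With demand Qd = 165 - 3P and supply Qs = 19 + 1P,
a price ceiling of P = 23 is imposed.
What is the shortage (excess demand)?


At P = 23:
Qd = 165 - 3*23 = 96
Qs = 19 + 1*23 = 42
Shortage = Qd - Qs = 96 - 42 = 54

54


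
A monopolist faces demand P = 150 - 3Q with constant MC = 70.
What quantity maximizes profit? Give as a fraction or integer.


TR = P*Q = (150 - 3Q)Q = 150Q - 3Q^2
MR = dTR/dQ = 150 - 6Q
Set MR = MC:
150 - 6Q = 70
80 = 6Q
Q* = 80/6 = 40/3

40/3


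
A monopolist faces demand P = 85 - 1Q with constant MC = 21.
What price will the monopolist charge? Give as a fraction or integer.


MR = 85 - 2Q
Set MR = MC: 85 - 2Q = 21
Q* = 32
Substitute into demand:
P* = 85 - 1*32 = 53

53


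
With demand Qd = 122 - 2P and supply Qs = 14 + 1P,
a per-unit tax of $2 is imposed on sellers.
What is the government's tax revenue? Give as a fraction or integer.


With tax on sellers, new supply: Qs' = 14 + 1(P - 2)
= 12 + 1P
New equilibrium quantity:
Q_new = 146/3
Tax revenue = tax * Q_new = 2 * 146/3 = 292/3

292/3


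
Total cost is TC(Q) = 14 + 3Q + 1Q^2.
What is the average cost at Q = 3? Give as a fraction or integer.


TC(3) = 14 + 3*3 + 1*3^2
TC(3) = 14 + 9 + 9 = 32
AC = TC/Q = 32/3 = 32/3

32/3


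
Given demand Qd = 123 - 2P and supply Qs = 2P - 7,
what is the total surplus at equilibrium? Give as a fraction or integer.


Find equilibrium: 123 - 2P = 2P - 7
123 + 7 = 4P
P* = 130/4 = 65/2
Q* = 2*65/2 - 7 = 58
Inverse demand: P = 123/2 - Q/2, so P_max = 123/2
Inverse supply: P = 7/2 + Q/2, so P_min = 7/2
CS = (1/2) * 58 * (123/2 - 65/2) = 841
PS = (1/2) * 58 * (65/2 - 7/2) = 841
TS = CS + PS = 841 + 841 = 1682

1682


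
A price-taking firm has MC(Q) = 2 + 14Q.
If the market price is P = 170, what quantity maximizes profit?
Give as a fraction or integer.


In perfect competition, profit is maximized where P = MC.
170 = 2 + 14Q
168 = 14Q
Q* = 168/14 = 12

12


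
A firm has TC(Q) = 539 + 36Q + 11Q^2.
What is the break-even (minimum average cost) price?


AC(Q) = 539/Q + 36 + 11Q
To minimize: dAC/dQ = -539/Q^2 + 11 = 0
Q^2 = 539/11 = 49
Q* = 7
Min AC = 539/7 + 36 + 11*7
Min AC = 77 + 36 + 77 = 190

190


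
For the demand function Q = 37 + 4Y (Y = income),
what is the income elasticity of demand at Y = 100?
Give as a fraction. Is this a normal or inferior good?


dQ/dY = 4
At Y = 100: Q = 37 + 4*100 = 437
Ey = (dQ/dY)(Y/Q) = 4 * 100 / 437 = 400/437
Since Ey > 0, this is a normal good.

400/437 (normal good)


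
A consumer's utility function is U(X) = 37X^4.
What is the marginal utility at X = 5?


MU = dU/dX = 37*4*X^(4-1)
MU = 148*X^3
At X = 5:
MU = 148 * 5^3
MU = 148 * 125 = 18500

18500


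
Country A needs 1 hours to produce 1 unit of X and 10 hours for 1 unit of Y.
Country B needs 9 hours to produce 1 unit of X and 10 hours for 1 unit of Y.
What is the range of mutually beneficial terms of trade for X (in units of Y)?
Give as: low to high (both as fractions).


Opportunity cost of X for Country A = hours_X / hours_Y = 1/10 = 1/10 units of Y
Opportunity cost of X for Country B = hours_X / hours_Y = 9/10 = 9/10 units of Y
Terms of trade must be between the two opportunity costs.
Range: 1/10 to 9/10

1/10 to 9/10


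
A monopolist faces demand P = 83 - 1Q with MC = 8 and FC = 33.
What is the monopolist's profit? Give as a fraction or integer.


MR = MC: 83 - 2Q = 8
Q* = 75/2
P* = 83 - 1*75/2 = 91/2
Profit = (P* - MC)*Q* - FC
= (91/2 - 8)*75/2 - 33
= 75/2*75/2 - 33
= 5625/4 - 33 = 5493/4

5493/4


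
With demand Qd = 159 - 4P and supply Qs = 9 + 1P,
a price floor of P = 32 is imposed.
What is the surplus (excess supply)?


At P = 32:
Qd = 159 - 4*32 = 31
Qs = 9 + 1*32 = 41
Surplus = Qs - Qd = 41 - 31 = 10

10


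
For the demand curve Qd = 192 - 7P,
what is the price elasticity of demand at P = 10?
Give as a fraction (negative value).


dQ/dP = -7
At P = 10: Q = 192 - 7*10 = 122
E = (dQ/dP)(P/Q) = (-7)(10/122) = -35/61

-35/61


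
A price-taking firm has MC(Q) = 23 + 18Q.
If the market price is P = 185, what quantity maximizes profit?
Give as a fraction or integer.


In perfect competition, profit is maximized where P = MC.
185 = 23 + 18Q
162 = 18Q
Q* = 162/18 = 9

9


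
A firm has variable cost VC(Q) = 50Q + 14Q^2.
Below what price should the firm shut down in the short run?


AVC(Q) = VC(Q)/Q = 50 + 14Q
AVC is increasing in Q, so minimum AVC is at Q -> 0+.
Min AVC = 50
The firm should shut down if P < 50.

50


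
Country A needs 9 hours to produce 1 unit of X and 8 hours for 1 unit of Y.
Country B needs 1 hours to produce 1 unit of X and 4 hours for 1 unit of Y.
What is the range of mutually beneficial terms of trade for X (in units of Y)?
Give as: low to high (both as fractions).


Opportunity cost of X for Country A = hours_X / hours_Y = 9/8 = 9/8 units of Y
Opportunity cost of X for Country B = hours_X / hours_Y = 1/4 = 1/4 units of Y
Terms of trade must be between the two opportunity costs.
Range: 1/4 to 9/8

1/4 to 9/8


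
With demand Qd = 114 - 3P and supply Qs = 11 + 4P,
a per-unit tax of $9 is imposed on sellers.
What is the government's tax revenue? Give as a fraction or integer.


With tax on sellers, new supply: Qs' = 11 + 4(P - 9)
= 4P - 25
New equilibrium quantity:
Q_new = 381/7
Tax revenue = tax * Q_new = 9 * 381/7 = 3429/7

3429/7


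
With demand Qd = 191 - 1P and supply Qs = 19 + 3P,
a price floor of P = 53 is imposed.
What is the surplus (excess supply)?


At P = 53:
Qd = 191 - 1*53 = 138
Qs = 19 + 3*53 = 178
Surplus = Qs - Qd = 178 - 138 = 40

40


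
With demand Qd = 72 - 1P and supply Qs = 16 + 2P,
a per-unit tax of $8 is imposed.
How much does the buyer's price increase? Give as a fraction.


With a per-unit tax, the buyer's price increase depends on relative slopes.
Supply slope: d = 2, Demand slope: b = 1
Buyer's price increase = d * tax / (b + d)
= 2 * 8 / (1 + 2)
= 16 / 3 = 16/3

16/3


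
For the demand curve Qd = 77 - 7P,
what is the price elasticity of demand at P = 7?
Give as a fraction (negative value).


dQ/dP = -7
At P = 7: Q = 77 - 7*7 = 28
E = (dQ/dP)(P/Q) = (-7)(7/28) = -7/4

-7/4


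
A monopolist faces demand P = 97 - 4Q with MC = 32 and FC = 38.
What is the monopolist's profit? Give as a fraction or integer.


MR = MC: 97 - 8Q = 32
Q* = 65/8
P* = 97 - 4*65/8 = 129/2
Profit = (P* - MC)*Q* - FC
= (129/2 - 32)*65/8 - 38
= 65/2*65/8 - 38
= 4225/16 - 38 = 3617/16

3617/16


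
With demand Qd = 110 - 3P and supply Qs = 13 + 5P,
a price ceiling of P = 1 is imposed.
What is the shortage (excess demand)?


At P = 1:
Qd = 110 - 3*1 = 107
Qs = 13 + 5*1 = 18
Shortage = Qd - Qs = 107 - 18 = 89

89


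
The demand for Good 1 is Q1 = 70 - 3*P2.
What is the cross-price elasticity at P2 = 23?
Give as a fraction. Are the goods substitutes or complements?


dQ1/dP2 = -3
At P2 = 23: Q1 = 70 - 3*23 = 1
Exy = (dQ1/dP2)(P2/Q1) = -3 * 23 / 1 = -69
Since Exy < 0, the goods are complements.

-69 (complements)


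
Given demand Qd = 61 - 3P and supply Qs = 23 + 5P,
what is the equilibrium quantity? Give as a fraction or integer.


First find equilibrium price:
61 - 3P = 23 + 5P
P* = 38/8 = 19/4
Then substitute into demand:
Q* = 61 - 3 * 19/4 = 187/4

187/4


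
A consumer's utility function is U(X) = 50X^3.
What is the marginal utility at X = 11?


MU = dU/dX = 50*3*X^(3-1)
MU = 150*X^2
At X = 11:
MU = 150 * 11^2
MU = 150 * 121 = 18150

18150


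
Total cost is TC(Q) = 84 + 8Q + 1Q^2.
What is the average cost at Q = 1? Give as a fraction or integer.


TC(1) = 84 + 8*1 + 1*1^2
TC(1) = 84 + 8 + 1 = 93
AC = TC/Q = 93/1 = 93

93


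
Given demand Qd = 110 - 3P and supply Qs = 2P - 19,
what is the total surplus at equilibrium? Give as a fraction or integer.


Find equilibrium: 110 - 3P = 2P - 19
110 + 19 = 5P
P* = 129/5 = 129/5
Q* = 2*129/5 - 19 = 163/5
Inverse demand: P = 110/3 - Q/3, so P_max = 110/3
Inverse supply: P = 19/2 + Q/2, so P_min = 19/2
CS = (1/2) * 163/5 * (110/3 - 129/5) = 26569/150
PS = (1/2) * 163/5 * (129/5 - 19/2) = 26569/100
TS = CS + PS = 26569/150 + 26569/100 = 26569/60

26569/60


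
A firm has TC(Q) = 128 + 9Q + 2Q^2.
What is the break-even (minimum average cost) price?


AC(Q) = 128/Q + 9 + 2Q
To minimize: dAC/dQ = -128/Q^2 + 2 = 0
Q^2 = 128/2 = 64
Q* = 8
Min AC = 128/8 + 9 + 2*8
Min AC = 16 + 9 + 16 = 41

41


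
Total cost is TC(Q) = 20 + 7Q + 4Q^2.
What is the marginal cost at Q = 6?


MC = dTC/dQ = 7 + 2*4*Q
At Q = 6:
MC = 7 + 8*6
MC = 7 + 48 = 55

55


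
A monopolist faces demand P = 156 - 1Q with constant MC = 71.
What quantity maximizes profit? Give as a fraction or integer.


TR = P*Q = (156 - 1Q)Q = 156Q - 1Q^2
MR = dTR/dQ = 156 - 2Q
Set MR = MC:
156 - 2Q = 71
85 = 2Q
Q* = 85/2 = 85/2

85/2


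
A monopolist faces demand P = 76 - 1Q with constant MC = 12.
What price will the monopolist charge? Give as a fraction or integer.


MR = 76 - 2Q
Set MR = MC: 76 - 2Q = 12
Q* = 32
Substitute into demand:
P* = 76 - 1*32 = 44

44


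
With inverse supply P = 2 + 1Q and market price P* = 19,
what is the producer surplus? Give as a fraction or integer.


Minimum supply price (at Q=0): P_min = 2
Quantity supplied at P* = 19:
Q* = (19 - 2)/1 = 17
PS = (1/2) * Q* * (P* - P_min)
PS = (1/2) * 17 * (19 - 2)
PS = (1/2) * 17 * 17 = 289/2

289/2


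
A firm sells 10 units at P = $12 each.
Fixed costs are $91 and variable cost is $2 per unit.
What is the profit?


Total Revenue = P * Q = 12 * 10 = $120
Total Cost = FC + VC*Q = 91 + 2*10 = $111
Profit = TR - TC = 120 - 111 = $9

$9


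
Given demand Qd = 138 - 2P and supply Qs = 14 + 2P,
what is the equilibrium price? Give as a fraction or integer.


At equilibrium, Qd = Qs.
138 - 2P = 14 + 2P
138 - 14 = 2P + 2P
124 = 4P
P* = 124/4 = 31

31


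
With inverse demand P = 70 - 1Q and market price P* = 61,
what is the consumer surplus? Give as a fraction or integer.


Maximum willingness to pay (at Q=0): P_max = 70
Quantity demanded at P* = 61:
Q* = (70 - 61)/1 = 9
CS = (1/2) * Q* * (P_max - P*)
CS = (1/2) * 9 * (70 - 61)
CS = (1/2) * 9 * 9 = 81/2

81/2


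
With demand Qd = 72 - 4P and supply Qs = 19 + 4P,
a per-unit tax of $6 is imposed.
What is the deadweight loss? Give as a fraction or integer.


Pre-tax equilibrium quantity: Q* = 91/2
Post-tax equilibrium quantity: Q_tax = 67/2
Reduction in quantity: Q* - Q_tax = 12
DWL = (1/2) * tax * (Q* - Q_tax)
DWL = (1/2) * 6 * 12 = 36

36


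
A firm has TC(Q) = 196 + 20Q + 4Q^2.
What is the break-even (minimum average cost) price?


AC(Q) = 196/Q + 20 + 4Q
To minimize: dAC/dQ = -196/Q^2 + 4 = 0
Q^2 = 196/4 = 49
Q* = 7
Min AC = 196/7 + 20 + 4*7
Min AC = 28 + 20 + 28 = 76

76


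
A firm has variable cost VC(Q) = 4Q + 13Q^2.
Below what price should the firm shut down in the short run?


AVC(Q) = VC(Q)/Q = 4 + 13Q
AVC is increasing in Q, so minimum AVC is at Q -> 0+.
Min AVC = 4
The firm should shut down if P < 4.

4


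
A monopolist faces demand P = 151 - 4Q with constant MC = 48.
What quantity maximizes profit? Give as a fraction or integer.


TR = P*Q = (151 - 4Q)Q = 151Q - 4Q^2
MR = dTR/dQ = 151 - 8Q
Set MR = MC:
151 - 8Q = 48
103 = 8Q
Q* = 103/8 = 103/8

103/8


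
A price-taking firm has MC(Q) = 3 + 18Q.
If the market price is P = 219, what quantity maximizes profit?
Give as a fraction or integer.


In perfect competition, profit is maximized where P = MC.
219 = 3 + 18Q
216 = 18Q
Q* = 216/18 = 12

12


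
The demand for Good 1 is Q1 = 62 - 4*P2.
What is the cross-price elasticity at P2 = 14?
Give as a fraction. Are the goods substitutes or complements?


dQ1/dP2 = -4
At P2 = 14: Q1 = 62 - 4*14 = 6
Exy = (dQ1/dP2)(P2/Q1) = -4 * 14 / 6 = -28/3
Since Exy < 0, the goods are complements.

-28/3 (complements)
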